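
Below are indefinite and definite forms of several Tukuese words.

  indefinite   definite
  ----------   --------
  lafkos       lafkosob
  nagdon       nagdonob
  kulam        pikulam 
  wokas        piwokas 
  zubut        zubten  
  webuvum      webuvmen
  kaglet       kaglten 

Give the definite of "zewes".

lafkos and wokas both end in -s yet inflect differently (lafkosob, piwokas), so the final letter is not what conditions the rule; the last vowel is.
"zewes" has last vowel 'e'. The one such stem in the data (kaglet → kaglten) deletes the last vowel and adds -en (as do zubut, webuvum), so the same rule applies.
So zewes → zewsen.

zewsen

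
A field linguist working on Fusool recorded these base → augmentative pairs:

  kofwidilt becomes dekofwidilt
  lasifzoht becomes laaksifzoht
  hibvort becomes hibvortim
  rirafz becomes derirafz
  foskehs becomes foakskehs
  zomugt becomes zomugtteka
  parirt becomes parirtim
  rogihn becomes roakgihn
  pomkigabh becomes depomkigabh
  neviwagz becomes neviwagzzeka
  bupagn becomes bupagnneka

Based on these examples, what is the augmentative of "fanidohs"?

parirt and lasifzoht both end in -t yet inflect differently (parirtim, laaksifzoht), so the final letter is not what conditions the rule; the second-to-last letter is.
"fanidohs" has second-to-last letter 'h'. The stems whose second-to-last letter is 'h' (lasifzoht → laaksifzoht, rogihn → roakgihn, foskehs → foakskehs) insert -ak- after the first vowel.
The other patterns: stems whose second-to-last letter is 'r' add -im; stems whose second-to-last letter is 'g' double the final consonant and add -eka; stems whose second-to-last letter is 'b', 'f' or 'l' add the prefix de-.
So fanidohs → faaknidohs.

faaknidohs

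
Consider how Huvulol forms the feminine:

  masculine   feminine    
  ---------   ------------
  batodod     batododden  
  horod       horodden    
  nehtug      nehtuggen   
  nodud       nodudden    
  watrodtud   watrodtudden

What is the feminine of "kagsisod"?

kagsisodden

Every pair shown (batodod → batododden, horod → horodden, nehtug → nehtuggen, …) follows the same rule: double the final consonant and add -en.
So kagsisod → kagsisodden.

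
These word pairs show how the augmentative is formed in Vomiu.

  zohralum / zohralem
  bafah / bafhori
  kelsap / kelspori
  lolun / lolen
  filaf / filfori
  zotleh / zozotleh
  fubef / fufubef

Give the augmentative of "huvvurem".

fubef and filaf both end in -f yet inflect differently (fufubef, filfori), so the final letter is not what conditions the rule; the last vowel is.
"huvvurem" has last vowel 'e'. The stems whose last vowel is 'e' (fubef → fufubef, zotleh → zozotleh) repeat the first consonant+vowel as a prefix.
The other patterns: stems whose last vowel is 'a' delete the last vowel and add -ori; stems whose last vowel is 'u' change the last vowel to 'e'.
So huvvurem → huhuvvurem.

huhuvvurem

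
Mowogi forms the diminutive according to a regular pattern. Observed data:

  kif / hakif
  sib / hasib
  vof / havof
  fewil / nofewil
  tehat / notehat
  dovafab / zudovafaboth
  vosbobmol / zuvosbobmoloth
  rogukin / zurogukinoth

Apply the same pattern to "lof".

halof

sib and dovafab both end in -b yet inflect differently (hasib, zudovafaboth), so the final letter is not what conditions the rule; the number of vowels is.
"lof" has 1 vowel. The stems with 1 vowel (kif → hakif, sib → hasib, vof → havof) add the prefix ha-.
So lof → halof.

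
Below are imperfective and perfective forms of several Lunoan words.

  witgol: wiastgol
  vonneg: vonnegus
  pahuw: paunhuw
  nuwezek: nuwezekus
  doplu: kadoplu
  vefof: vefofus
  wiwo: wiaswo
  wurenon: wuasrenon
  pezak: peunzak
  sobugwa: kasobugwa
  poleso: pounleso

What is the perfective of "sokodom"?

pezak and nuwezek both end in -k yet inflect differently (peunzak, nuwezekus), so the final letter is not what conditions the rule; the first letter is.
"sokodom" begins with s-. The one such stem in the data (sobugwa → kasobugwa) adds the prefix ka-, so the same rule applies.
The other patterns: stems beginning with p- insert -un- after the first vowel; stems beginning with n- or v- add -us; stems beginning with w- insert -as- after the first vowel.
So sokodom → kasokodom.

kasokodom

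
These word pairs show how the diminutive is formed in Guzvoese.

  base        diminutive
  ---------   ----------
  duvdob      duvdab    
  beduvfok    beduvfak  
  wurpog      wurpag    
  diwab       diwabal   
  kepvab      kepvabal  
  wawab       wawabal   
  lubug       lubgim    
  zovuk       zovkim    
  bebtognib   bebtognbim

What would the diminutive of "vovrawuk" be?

"vovrawuk" has last vowel 'u'. The stems whose last vowel is 'u' (lubug → lubgim, zovuk → zovkim) delete the last vowel and add -im.
The other patterns: stems whose last vowel is 'o' change the last vowel to 'a'; stems whose last vowel is 'a' add -al.
So vovrawuk → vovrawkim.

vovrawkim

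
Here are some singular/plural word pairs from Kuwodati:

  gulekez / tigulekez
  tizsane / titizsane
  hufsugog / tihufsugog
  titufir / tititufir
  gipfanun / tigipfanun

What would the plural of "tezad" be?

Every pair shown (gulekez → tigulekez, tizsane → titizsane, hufsugog → tihufsugog, …) follows the same rule: add the prefix ti-.
So tezad → titezad.

titezad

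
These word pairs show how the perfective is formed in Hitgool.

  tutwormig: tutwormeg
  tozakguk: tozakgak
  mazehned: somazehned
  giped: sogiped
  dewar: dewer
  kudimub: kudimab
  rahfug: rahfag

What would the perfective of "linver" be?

solinver

rahfug and tutwormig both end in -g yet inflect differently (rahfag, tutwormeg), so the final letter is not what conditions the rule; the last vowel is.
"linver" has last vowel 'e'. The stems whose last vowel is 'e' (mazehned → somazehned, giped → sogiped) add the prefix so-.
So linver → solinver.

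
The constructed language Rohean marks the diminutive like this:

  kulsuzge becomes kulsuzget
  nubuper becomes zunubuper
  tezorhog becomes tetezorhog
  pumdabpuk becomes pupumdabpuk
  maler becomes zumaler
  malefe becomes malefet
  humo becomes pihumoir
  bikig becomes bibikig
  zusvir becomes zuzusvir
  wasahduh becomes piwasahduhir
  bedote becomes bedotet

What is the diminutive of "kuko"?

"kuko" ends in -o. The one such stem in the data (humo → pihumoir) adds pi- … -ir around the stem, so the same rule applies.
So kuko → pikukoir.

pikukoir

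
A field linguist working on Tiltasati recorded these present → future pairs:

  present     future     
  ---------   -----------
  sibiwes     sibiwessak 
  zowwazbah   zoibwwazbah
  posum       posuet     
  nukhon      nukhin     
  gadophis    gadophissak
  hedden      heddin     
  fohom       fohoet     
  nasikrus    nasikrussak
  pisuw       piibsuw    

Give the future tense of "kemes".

kemessak

sibiwes and hedden both have last vowel 'e' yet inflect differently (sibiwessak, heddin), so the last vowel is not what conditions the rule; the final letter is.
"kemes" ends in -s. The stems ending in -s (nasikrus → nasikrussak, gadophis → gadophissak, sibiwes → sibiwessak) double the final consonant and add -ak.
The other patterns: stems ending in -n change the last vowel to 'i'; stems ending in -m drop the final letter and add -et; stems ending in -h or -w insert -ib- after the first vowel.
So kemes → kemessak.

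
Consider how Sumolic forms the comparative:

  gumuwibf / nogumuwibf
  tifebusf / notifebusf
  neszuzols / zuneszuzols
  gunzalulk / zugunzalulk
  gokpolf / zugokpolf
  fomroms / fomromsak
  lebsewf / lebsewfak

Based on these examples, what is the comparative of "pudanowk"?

gumuwibf and gokpolf both end in -f yet inflect differently (nogumuwibf, zugokpolf), so the final letter is not what conditions the rule; the second-to-last letter is.
"pudanowk" has second-to-last letter 'w'. The one such stem in the data (lebsewf → lebsewfak) adds -ak, so the same rule applies.
So pudanowk → pudanowkak.

pudanowkak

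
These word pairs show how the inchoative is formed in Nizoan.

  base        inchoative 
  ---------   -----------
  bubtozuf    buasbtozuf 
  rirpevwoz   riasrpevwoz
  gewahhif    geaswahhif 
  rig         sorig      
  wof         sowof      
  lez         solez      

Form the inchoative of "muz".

bubtozuf and wof both end in -f yet inflect differently (buasbtozuf, sowof), so the final letter is not what conditions the rule; the number of vowels is.
"muz" has 1 vowel. The stems with 1 vowel (rig → sorig, wof → sowof, lez → solez) add the prefix so-.
So muz → somuz.

somuz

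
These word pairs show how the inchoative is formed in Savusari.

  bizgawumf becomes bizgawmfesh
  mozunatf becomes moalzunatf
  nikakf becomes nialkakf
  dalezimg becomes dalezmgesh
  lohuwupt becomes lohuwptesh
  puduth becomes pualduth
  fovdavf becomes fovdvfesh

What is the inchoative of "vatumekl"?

vaaltumekl

"vatumekl" has second-to-last letter 'k'. The one such stem in the data (nikakf → nialkakf) inserts -al- after the first vowel (as do puduth, mozunatf), so the same rule applies.
So vatumekl → vaaltumekl.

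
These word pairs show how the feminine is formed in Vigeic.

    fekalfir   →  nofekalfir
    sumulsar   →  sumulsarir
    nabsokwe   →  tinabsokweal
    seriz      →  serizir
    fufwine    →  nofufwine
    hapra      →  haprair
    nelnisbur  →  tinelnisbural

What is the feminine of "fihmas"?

fekalfir and nelnisbur both end in -r yet inflect differently (nofekalfir, tinelnisbural), so the final letter is not what conditions the rule; the first letter is.
"fihmas" begins with f-. The stems beginning with f- (fufwine → nofufwine, fekalfir → nofekalfir) add the prefix no-.
The other patterns: stems beginning with n- add ti- … -al around the stem; stems beginning with h- or s- add -ir.
So fihmas → nofihmas.

nofihmas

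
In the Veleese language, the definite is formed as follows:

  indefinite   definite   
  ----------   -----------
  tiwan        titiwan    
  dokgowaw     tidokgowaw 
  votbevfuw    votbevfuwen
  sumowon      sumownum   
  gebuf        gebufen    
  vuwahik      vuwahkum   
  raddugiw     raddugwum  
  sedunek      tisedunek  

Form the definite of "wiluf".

wilufen

votbevfuw and raddugiw both end in -w yet inflect differently (votbevfuwen, raddugwum), so the final letter is not what conditions the rule; the last vowel is.
"wiluf" has last vowel 'u'. The stems whose last vowel is 'u' (gebuf → gebufen, votbevfuw → votbevfuwen) add -en.
So wiluf → wilufen.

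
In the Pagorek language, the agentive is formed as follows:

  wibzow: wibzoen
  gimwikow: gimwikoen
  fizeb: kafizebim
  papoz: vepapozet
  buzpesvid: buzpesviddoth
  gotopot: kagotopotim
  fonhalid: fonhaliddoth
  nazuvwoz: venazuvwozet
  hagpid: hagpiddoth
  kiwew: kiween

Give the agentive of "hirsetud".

hirsetuddoth

wibzow and papoz both have last vowel 'o' yet inflect differently (wibzoen, vepapozet), so the last vowel is not what conditions the rule; the final letter is.
"hirsetud" ends in -d. The stems ending in -d (hagpid → hagpiddoth, buzpesvid → buzpesviddoth, fonhalid → fonhaliddoth) double the final consonant and add -oth.
So hirsetud → hirsetuddoth.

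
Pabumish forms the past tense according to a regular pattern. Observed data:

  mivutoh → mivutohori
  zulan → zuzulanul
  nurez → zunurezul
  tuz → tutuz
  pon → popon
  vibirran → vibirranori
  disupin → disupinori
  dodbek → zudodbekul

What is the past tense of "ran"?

raran

tuz and nurez both end in -z yet inflect differently (tutuz, zunurezul), so the final letter is not what conditions the rule; the number of vowels is.
"ran" has 1 vowel. The stems with 1 vowel (pon → popon, tuz → tutuz) repeat the first consonant+vowel as a prefix.
So ran → raran.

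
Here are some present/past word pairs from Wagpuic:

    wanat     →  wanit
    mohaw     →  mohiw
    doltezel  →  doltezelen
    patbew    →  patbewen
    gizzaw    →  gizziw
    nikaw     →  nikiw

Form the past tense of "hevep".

hevepen

"hevep" has last vowel 'e'. The stems whose last vowel is 'e' (patbew → patbewen, doltezel → doltezelen) add -en.
The other pattern: stems whose last vowel is 'a' change the last vowel to 'i'.
So hevep → hevepen.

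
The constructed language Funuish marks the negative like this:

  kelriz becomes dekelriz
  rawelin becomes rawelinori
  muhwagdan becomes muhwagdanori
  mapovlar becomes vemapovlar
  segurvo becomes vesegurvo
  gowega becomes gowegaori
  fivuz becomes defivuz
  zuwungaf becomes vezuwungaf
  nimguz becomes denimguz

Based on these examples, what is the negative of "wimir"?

vewimir

"wimir" ends in -r. The one such stem in the data (mapovlar → vemapovlar) adds the prefix ve-, so the same rule applies.
The other patterns: stems ending in -a or -n add -ori; stems ending in -z add the prefix de-.
So wimir → vewimir.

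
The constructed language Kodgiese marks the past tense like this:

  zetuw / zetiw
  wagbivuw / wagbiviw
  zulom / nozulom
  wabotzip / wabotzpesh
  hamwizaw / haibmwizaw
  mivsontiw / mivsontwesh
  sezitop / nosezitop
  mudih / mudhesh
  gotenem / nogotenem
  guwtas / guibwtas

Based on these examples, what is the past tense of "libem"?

nolibem

hamwizaw and zetuw both end in -w yet inflect differently (haibmwizaw, zetiw), so the final letter is not what conditions the rule; the last vowel is.
"libem" has last vowel 'e'. The one such stem in the data (gotenem → nogotenem) adds the prefix no-, so the same rule applies.
The other patterns: stems whose last vowel is 'a' insert -ib- after the first vowel; stems whose last vowel is 'u' change the last vowel to 'i'; stems whose last vowel is 'i' delete the last vowel and add -esh.
So libem → nolibem.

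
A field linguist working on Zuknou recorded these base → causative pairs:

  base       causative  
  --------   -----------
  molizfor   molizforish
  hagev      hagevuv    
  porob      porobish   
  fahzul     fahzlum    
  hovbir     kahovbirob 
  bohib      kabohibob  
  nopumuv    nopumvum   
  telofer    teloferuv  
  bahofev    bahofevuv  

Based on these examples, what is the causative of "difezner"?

nopumuv and hagev both end in -v yet inflect differently (nopumvum, hagevuv), so the final letter is not what conditions the rule; the last vowel is.
"difezner" has last vowel 'e'. The stems whose last vowel is 'e' (hagev → hagevuv, bahofev → bahofevuv, telofer → teloferuv) add -uv.
So difezner → difezneruv.

difezneruv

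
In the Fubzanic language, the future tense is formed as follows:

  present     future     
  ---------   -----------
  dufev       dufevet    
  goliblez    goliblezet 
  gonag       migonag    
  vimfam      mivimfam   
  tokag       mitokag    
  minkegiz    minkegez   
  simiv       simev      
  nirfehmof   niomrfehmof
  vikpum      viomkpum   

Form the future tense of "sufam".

goliblez and minkegiz both end in -z yet inflect differently (goliblezet, minkegez), so the final letter is not what conditions the rule; the last vowel is.
"sufam" has last vowel 'a'. The stems whose last vowel is 'a' (gonag → migonag, vimfam → mivimfam, tokag → mitokag) add the prefix mi-.
So sufam → misufam.

misufam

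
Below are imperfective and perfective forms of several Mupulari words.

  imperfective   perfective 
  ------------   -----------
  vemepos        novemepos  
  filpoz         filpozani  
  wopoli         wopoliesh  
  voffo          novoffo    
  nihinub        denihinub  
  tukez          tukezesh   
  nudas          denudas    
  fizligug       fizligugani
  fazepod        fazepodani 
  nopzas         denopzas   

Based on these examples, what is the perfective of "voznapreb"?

tukez and filpoz both end in -z yet inflect differently (tukezesh, filpozani), so the final letter is not what conditions the rule; the first letter is.
"voznapreb" begins with v-. The stems beginning with v- (voffo → novoffo, vemepos → novemepos) add the prefix no-.
So voznapreb → novoznapreb.

novoznapreb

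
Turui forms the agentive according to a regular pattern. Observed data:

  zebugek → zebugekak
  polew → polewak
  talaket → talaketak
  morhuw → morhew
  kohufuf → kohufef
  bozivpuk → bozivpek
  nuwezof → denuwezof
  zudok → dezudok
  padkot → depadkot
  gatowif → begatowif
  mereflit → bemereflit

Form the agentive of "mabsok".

polew and morhuw both end in -w yet inflect differently (polewak, morhew), so the final letter is not what conditions the rule; the last vowel is.
"mabsok" has last vowel 'o'. The stems whose last vowel is 'o' (nuwezof → denuwezof, zudok → dezudok, padkot → depadkot) add the prefix de-.
The other patterns: stems whose last vowel is 'e' add -ak; stems whose last vowel is 'u' change the last vowel to 'e'; stems whose last vowel is 'i' add the prefix be-.
So mabsok → demabsok.

demabsok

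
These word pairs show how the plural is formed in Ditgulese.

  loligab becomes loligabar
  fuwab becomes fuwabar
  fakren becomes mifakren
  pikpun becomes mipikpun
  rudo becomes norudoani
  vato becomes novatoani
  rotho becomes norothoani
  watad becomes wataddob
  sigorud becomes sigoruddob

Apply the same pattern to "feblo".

loligab and watad both have last vowel 'a' yet inflect differently (loligabar, wataddob), so the last vowel is not what conditions the rule; the final letter is.
"feblo" ends in -o. The stems ending in -o (rudo → norudoani, vato → novatoani, rotho → norothoani) add no- … -ani around the stem.
So feblo → nofebloani.

nofebloani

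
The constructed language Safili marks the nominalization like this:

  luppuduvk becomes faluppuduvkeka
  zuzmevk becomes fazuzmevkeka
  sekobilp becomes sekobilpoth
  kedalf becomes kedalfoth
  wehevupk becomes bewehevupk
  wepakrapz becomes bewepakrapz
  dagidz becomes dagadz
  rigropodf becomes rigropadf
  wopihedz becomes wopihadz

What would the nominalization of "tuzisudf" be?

luppuduvk and wehevupk both end in -k yet inflect differently (faluppuduvkeka, bewehevupk), so the final letter is not what conditions the rule; the second-to-last letter is.
"tuzisudf" has second-to-last letter 'd'. The stems whose second-to-last letter is 'd' (dagidz → dagadz, rigropodf → rigropadf, wopihedz → wopihadz) change the last vowel to 'a'.
So tuzisudf → tuzisadf.

tuzisadf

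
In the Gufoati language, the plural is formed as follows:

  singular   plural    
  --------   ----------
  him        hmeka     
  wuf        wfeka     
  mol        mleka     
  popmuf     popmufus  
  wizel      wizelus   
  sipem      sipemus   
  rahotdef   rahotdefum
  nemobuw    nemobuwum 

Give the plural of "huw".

hweka

"huw" has 1 vowel. The stems with 1 vowel (him → hmeka, wuf → wfeka, mol → mleka) delete the last vowel and add -eka.
The other patterns: stems with 2 vowels add -us; stems with 3 vowels add -um.
So huw → hweka.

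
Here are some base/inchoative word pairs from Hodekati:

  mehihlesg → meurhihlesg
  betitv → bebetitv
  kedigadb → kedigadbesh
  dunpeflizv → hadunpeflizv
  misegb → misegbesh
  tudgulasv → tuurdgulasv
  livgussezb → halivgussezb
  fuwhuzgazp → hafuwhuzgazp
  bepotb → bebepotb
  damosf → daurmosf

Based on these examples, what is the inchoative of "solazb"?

"solazb" has second-to-last letter 'z'. The stems whose second-to-last letter is 'z' (livgussezb → halivgussezb, fuwhuzgazp → hafuwhuzgazp, dunpeflizv → hadunpeflizv) add the prefix ha-.
The other patterns: stems whose second-to-last letter is 't' repeat the first consonant+vowel as a prefix; stems whose second-to-last letter is 's' insert -ur- after the first vowel; stems whose second-to-last letter is 'd' or 'g' add -esh.
So solazb → hasolazb.

hasolazb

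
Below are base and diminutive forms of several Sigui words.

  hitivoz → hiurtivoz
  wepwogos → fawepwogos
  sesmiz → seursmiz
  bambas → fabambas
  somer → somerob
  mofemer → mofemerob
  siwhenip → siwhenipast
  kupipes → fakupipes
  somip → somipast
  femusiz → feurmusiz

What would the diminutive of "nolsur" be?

siwhenip and sesmiz both have last vowel 'i' yet inflect differently (siwhenipast, seursmiz), so the last vowel is not what conditions the rule; the final letter is.
"nolsur" ends in -r. The stems ending in -r (mofemer → mofemerob, somer → somerob) add -ob.
The other patterns: stems ending in -p add -ast; stems ending in -s add the prefix fa-; stems ending in -z insert -ur- after the first vowel.
So nolsur → nolsurob.

nolsurob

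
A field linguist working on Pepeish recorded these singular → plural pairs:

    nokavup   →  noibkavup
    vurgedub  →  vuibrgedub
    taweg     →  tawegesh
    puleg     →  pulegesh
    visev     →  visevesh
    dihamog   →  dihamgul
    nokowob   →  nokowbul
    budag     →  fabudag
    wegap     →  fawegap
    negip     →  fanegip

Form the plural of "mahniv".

taweg and dihamog both end in -g yet inflect differently (tawegesh, dihamgul), so the final letter is not what conditions the rule; the last vowel is.
"mahniv" has last vowel 'i'. The one such stem in the data (negip → fanegip) adds the prefix fa-, so the same rule applies.
So mahniv → famahniv.

famahniv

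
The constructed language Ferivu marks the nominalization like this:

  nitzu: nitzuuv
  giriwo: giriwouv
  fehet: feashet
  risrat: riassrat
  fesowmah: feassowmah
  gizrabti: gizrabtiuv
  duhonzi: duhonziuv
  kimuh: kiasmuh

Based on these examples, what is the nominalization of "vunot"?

vuasnot

"vunot" ends in a consonant. The stems ending in a consonant (fehet → feashet, kimuh → kiasmuh, risrat → riassrat) insert -as- after the first vowel.
The other pattern: stems ending in a vowel add -uv.
So vunot → vuasnot.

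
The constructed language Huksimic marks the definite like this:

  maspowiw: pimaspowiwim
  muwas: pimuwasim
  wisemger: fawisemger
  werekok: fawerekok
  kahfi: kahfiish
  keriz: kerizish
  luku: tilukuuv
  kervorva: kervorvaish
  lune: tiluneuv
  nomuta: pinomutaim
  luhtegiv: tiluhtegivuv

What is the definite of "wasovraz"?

fawasovraz

kervorva and nomuta both end in -a yet inflect differently (kervorvaish, pinomutaim), so the final letter is not what conditions the rule; the first letter is.
"wasovraz" begins with w-. The stems beginning with w- (wisemger → fawisemger, werekok → fawerekok) add the prefix fa-.
So wasovraz → fawasovraz.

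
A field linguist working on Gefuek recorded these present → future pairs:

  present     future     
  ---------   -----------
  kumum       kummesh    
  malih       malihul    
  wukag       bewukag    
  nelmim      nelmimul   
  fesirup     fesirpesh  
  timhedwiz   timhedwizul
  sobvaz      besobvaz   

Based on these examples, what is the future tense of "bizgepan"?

nelmim and kumum both end in -m yet inflect differently (nelmimul, kummesh), so the final letter is not what conditions the rule; the last vowel is.
"bizgepan" has last vowel 'a'. The stems whose last vowel is 'a' (wukag → bewukag, sobvaz → besobvaz) add the prefix be-.
So bizgepan → bebizgepan.

bebizgepan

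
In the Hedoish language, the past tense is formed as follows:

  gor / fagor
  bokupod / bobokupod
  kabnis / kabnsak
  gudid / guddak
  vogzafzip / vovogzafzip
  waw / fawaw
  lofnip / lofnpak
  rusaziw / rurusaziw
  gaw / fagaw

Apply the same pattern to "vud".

favud

gudid and bokupod both end in -d yet inflect differently (guddak, bobokupod), so the final letter is not what conditions the rule; the number of vowels is.
"vud" has 1 vowel. The stems with 1 vowel (gaw → fagaw, waw → fawaw, gor → fagor) add the prefix fa-.
So vud → favud.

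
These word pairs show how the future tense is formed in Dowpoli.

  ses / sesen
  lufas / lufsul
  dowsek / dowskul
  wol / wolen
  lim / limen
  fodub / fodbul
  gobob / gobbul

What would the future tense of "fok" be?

foken

"fok" has 1 vowel. The stems with 1 vowel (wol → wolen, lim → limen, ses → sesen) add -en.
So fok → foken.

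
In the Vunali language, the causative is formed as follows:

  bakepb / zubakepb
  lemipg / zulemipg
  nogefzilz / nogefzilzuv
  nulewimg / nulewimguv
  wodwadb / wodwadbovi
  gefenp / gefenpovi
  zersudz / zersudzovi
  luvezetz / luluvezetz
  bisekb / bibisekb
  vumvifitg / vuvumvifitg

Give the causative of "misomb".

lemipg and nulewimg both end in -g yet inflect differently (zulemipg, nulewimguv), so the final letter is not what conditions the rule; the second-to-last letter is.
"misomb" has second-to-last letter 'm'. The one such stem in the data (nulewimg → nulewimguv) adds -uv, so the same rule applies.
The other patterns: stems whose second-to-last letter is 'p' add the prefix zu-; stems whose second-to-last letter is 'd' or 'n' add -ovi; stems whose second-to-last letter is 'k' or 't' repeat the first consonant+vowel as a prefix.
So misomb → misombuv.

misombuv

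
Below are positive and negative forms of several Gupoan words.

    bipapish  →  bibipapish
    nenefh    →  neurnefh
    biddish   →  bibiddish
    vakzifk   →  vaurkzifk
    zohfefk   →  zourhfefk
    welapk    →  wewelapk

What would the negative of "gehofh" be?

geurhofh

"gehofh" has second-to-last letter 'f'. The stems whose second-to-last letter is 'f' (vakzifk → vaurkzifk, nenefh → neurnefh, zohfefk → zourhfefk) insert -ur- after the first vowel.
The other pattern: stems whose second-to-last letter is 'p' or 's' repeat the first consonant+vowel as a prefix.
So gehofh → geurhofh.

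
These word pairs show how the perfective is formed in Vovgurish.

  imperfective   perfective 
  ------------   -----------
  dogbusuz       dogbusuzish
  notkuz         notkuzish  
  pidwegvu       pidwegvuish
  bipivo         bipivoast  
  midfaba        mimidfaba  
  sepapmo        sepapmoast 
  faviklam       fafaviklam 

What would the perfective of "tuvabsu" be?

sepapmo and faviklam both have 3 vowels yet inflect differently (sepapmoast, fafaviklam), so the number of vowels is not what conditions the rule; the final letter is.
"tuvabsu" ends in -u. The one such stem in the data (pidwegvu → pidwegvuish) adds -ish, so the same rule applies.
The other patterns: stems ending in -o add -ast; stems ending in -a or -m repeat the first consonant+vowel as a prefix.
So tuvabsu → tuvabsuish.

tuvabsuish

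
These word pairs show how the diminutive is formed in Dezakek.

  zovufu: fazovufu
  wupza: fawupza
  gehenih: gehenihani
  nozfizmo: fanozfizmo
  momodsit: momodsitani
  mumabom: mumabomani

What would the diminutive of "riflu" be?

fariflu

mumabom and nozfizmo both have last vowel 'o' yet inflect differently (mumabomani, fanozfizmo), so the last vowel is not what conditions the rule; whether the stem ends in a vowel or a consonant is.
"riflu" ends in a vowel. The stems ending in a vowel (zovufu → fazovufu, nozfizmo → fanozfizmo, wupza → fawupza) add the prefix fa-.
So riflu → fariflu.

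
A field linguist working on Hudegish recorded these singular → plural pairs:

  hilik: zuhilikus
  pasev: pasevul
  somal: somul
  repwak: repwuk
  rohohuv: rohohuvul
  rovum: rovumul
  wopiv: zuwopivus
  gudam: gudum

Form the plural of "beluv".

"beluv" has last vowel 'u'. The stems whose last vowel is 'u' (rovum → rovumul, rohohuv → rohohuvul) add -ul.
The other patterns: stems whose last vowel is 'a' change the last vowel to 'u'; stems whose last vowel is 'i' add zu- … -us around the stem.
So beluv → beluvul.

beluvul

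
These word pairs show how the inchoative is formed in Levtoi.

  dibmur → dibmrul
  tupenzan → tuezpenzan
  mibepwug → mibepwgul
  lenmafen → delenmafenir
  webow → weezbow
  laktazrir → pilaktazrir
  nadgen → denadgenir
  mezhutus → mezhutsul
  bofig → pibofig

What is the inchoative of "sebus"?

sebsul

nadgen and tupenzan both end in -n yet inflect differently (denadgenir, tuezpenzan), so the final letter is not what conditions the rule; the last vowel is.
"sebus" has last vowel 'u'. The stems whose last vowel is 'u' (dibmur → dibmrul, mibepwug → mibepwgul, mezhutus → mezhutsul) delete the last vowel and add -ul.
The other patterns: stems whose last vowel is 'e' add de- … -ir around the stem; stems whose last vowel is 'a' or 'o' insert -ez- after the first vowel; stems whose last vowel is 'i' add the prefix pi-.
So sebus → sebsul.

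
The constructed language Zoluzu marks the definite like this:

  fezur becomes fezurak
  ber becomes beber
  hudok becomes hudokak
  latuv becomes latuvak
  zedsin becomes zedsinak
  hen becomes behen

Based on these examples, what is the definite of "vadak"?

vadakak

fezur and ber both end in -r yet inflect differently (fezurak, beber), so the final letter is not what conditions the rule; the number of vowels is.
"vadak" has 2 vowels. The stems with 2 vowels (hudok → hudokak, zedsin → zedsinak, latuv → latuvak) add -ak.
So vadak → vadakak.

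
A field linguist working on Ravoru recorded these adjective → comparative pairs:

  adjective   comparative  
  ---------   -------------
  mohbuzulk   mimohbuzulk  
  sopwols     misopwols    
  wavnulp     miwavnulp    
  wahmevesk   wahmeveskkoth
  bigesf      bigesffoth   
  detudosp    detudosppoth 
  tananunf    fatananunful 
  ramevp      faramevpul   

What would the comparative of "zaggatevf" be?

mohbuzulk and wahmevesk both end in -k yet inflect differently (mimohbuzulk, wahmeveskkoth), so the final letter is not what conditions the rule; the second-to-last letter is.
"zaggatevf" has second-to-last letter 'v'. The one such stem in the data (ramevp → faramevpul) adds fa- … -ul around the stem, so the same rule applies.
The other patterns: stems whose second-to-last letter is 'l' add the prefix mi-; stems whose second-to-last letter is 's' double the final consonant and add -oth.
So zaggatevf → fazaggatevful.

fazaggatevful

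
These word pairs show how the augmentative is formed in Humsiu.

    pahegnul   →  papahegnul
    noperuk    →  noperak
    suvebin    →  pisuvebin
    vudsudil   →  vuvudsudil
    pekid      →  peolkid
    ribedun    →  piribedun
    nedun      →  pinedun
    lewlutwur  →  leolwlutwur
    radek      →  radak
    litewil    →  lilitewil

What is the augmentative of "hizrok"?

hizrak

noperuk and nedun both have last vowel 'u' yet inflect differently (noperak, pinedun), so the last vowel is not what conditions the rule; the final letter is.
"hizrok" ends in -k. The stems ending in -k (radek → radak, noperuk → noperak) change the last vowel to 'a'.
The other patterns: stems ending in -n add the prefix pi-; stems ending in -l repeat the first consonant+vowel as a prefix; stems ending in -d or -r insert -ol- after the first vowel.
So hizrok → hizrak.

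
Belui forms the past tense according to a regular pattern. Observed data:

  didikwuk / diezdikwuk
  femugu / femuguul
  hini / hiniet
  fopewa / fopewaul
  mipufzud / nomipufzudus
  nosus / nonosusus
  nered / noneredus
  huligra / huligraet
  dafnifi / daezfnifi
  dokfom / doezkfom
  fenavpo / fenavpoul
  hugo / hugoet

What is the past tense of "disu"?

dafnifi and hini both end in -i yet inflect differently (daezfnifi, hiniet), so the final letter is not what conditions the rule; the first letter is.
"disu" begins with d-. The stems beginning with d- (dokfom → doezkfom, didikwuk → diezdikwuk, dafnifi → daezfnifi) insert -ez- after the first vowel.
The other patterns: stems beginning with f- add -ul; stems beginning with h- add -et; stems beginning with m- or n- add no- … -us around the stem.
So disu → diezsu.

diezsu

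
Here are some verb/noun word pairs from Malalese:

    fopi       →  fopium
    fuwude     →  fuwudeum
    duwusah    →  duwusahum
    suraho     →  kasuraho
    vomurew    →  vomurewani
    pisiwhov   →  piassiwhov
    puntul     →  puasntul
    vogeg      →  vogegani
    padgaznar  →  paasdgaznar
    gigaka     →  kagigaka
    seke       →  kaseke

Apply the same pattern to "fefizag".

fuwude and seke both end in -e yet inflect differently (fuwudeum, kaseke), so the final letter is not what conditions the rule; the first letter is.
"fefizag" begins with f-. The stems beginning with f- (fopi → fopium, fuwude → fuwudeum) add -um.
So fefizag → fefizagum.

fefizagum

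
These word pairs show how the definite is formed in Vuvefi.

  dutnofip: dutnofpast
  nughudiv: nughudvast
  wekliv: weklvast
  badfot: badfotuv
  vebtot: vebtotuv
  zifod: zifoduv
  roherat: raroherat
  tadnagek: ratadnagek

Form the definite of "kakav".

"kakav" has last vowel 'a'. The one such stem in the data (roherat → raroherat) adds the prefix ra-, so the same rule applies.
The other patterns: stems whose last vowel is 'i' delete the last vowel and add -ast; stems whose last vowel is 'o' add -uv.
So kakav → rakakav.

rakakav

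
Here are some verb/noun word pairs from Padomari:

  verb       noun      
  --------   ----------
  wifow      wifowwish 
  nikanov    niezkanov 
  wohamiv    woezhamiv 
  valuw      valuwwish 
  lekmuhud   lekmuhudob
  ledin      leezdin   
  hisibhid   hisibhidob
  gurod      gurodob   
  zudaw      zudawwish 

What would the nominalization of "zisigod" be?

lekmuhud and valuw both have last vowel 'u' yet inflect differently (lekmuhudob, valuwwish), so the last vowel is not what conditions the rule; the final letter is.
"zisigod" ends in -d. The stems ending in -d (lekmuhud → lekmuhudob, gurod → gurodob, hisibhid → hisibhidob) add -ob.
The other patterns: stems ending in -w double the final consonant and add -ish; stems ending in -n or -v insert -ez- after the first vowel.
So zisigod → zisigodob.

zisigodob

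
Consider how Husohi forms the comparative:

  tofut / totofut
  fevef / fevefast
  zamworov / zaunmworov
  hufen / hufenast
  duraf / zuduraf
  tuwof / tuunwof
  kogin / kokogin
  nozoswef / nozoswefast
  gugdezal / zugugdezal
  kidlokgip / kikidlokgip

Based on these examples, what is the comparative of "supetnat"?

zusupetnat

nozoswef and tuwof both end in -f yet inflect differently (nozoswefast, tuunwof), so the final letter is not what conditions the rule; the last vowel is.
"supetnat" has last vowel 'a'. The stems whose last vowel is 'a' (gugdezal → zugugdezal, duraf → zuduraf) add the prefix zu-.
The other patterns: stems whose last vowel is 'e' add -ast; stems whose last vowel is 'o' insert -un- after the first vowel; stems whose last vowel is 'i' or 'u' repeat the first consonant+vowel as a prefix.
So supetnat → zusupetnat.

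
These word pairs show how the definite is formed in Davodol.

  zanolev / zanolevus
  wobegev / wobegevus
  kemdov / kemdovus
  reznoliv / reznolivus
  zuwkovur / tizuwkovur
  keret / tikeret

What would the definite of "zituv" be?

"zituv" ends in -v. The stems ending in -v (wobegev → wobegevus, zanolev → zanolevus, kemdov → kemdovus) add -us.
The other pattern: stems ending in -r or -t add the prefix ti-.
So zituv → zituvus.

zituvus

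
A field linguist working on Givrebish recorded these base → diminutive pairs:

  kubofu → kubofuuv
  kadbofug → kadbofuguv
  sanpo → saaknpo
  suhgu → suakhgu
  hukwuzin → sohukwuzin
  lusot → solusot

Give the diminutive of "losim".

kubofu and suhgu both end in -u yet inflect differently (kubofuuv, suakhgu), so the final letter is not what conditions the rule; the first letter is.
"losim" begins with l-. The one such stem in the data (lusot → solusot) adds the prefix so-, so the same rule applies.
So losim → solosim.

solosim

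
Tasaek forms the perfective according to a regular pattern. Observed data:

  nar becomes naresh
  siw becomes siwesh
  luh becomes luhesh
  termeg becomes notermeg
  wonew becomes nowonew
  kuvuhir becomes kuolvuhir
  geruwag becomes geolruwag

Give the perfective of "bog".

bogesh

siw and wonew both end in -w yet inflect differently (siwesh, nowonew), so the final letter is not what conditions the rule; the number of vowels is.
"bog" has 1 vowel. The stems with 1 vowel (nar → naresh, siw → siwesh, luh → luhesh) add -esh.
The other patterns: stems with 2 vowels add the prefix no-; stems with 3 vowels insert -ol- after the first vowel.
So bog → bogesh.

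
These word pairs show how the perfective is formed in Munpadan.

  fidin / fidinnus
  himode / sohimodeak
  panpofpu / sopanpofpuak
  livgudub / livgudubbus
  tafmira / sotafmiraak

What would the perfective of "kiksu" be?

sokiksuak

panpofpu and livgudub both have last vowel 'u' yet inflect differently (sopanpofpuak, livgudubbus), so the last vowel is not what conditions the rule; whether the stem ends in a vowel or a consonant is.
"kiksu" ends in a vowel. The stems ending in a vowel (tafmira → sotafmiraak, panpofpu → sopanpofpuak, himode → sohimodeak) add so- … -ak around the stem.
The other pattern: stems ending in a consonant double the final consonant and add -us.
So kiksu → sokiksuak.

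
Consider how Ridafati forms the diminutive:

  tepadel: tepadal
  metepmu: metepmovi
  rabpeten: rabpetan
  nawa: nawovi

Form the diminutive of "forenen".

forenan

"forenen" ends in a consonant. The stems ending in a consonant (tepadel → tepadal, rabpeten → rabpetan) change the last vowel to 'a'.
So forenen → forenan.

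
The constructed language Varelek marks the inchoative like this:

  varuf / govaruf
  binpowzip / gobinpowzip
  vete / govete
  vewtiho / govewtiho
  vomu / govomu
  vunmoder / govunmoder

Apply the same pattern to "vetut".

Every pair shown (varuf → govaruf, binpowzip → gobinpowzip, vete → govete, …) follows the same rule: add the prefix go-.
So vetut → govetut.

govetut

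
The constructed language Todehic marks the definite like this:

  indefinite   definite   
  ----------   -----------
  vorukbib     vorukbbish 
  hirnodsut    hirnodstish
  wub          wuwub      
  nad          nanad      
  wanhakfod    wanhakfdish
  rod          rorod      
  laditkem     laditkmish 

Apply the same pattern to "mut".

mumut

nad and wanhakfod both end in -d yet inflect differently (nanad, wanhakfdish), so the final letter is not what conditions the rule; the number of vowels is.
"mut" has 1 vowel. The stems with 1 vowel (nad → nanad, wub → wuwub, rod → rorod) repeat the first consonant+vowel as a prefix.
So mut → mumut.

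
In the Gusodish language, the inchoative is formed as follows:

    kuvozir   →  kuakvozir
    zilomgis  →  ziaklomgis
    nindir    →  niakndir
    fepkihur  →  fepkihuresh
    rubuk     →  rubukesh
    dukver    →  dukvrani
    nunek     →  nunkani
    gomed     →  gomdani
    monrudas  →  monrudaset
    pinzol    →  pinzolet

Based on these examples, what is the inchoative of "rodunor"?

rodunoret

"rodunor" has last vowel 'o'. The one such stem in the data (pinzol → pinzolet) adds -et, so the same rule applies.
So rodunor → rodunoret.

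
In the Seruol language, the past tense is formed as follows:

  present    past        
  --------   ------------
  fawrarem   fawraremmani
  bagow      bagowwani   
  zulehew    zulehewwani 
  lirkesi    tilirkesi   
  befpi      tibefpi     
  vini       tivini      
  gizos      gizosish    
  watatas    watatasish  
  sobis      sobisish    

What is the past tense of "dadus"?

dadusish

bagow and gizos both have last vowel 'o' yet inflect differently (bagowwani, gizosish), so the last vowel is not what conditions the rule; the final letter is.
"dadus" ends in -s. The stems ending in -s (gizos → gizosish, watatas → watatasish, sobis → sobisish) add -ish.
The other patterns: stems ending in -m or -w double the final consonant and add -ani; stems ending in -i add the prefix ti-.
So dadus → dadusish.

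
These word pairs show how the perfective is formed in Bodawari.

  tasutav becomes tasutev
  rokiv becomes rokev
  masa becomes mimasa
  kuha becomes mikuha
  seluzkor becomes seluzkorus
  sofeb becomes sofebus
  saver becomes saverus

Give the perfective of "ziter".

tasutav and masa both have last vowel 'a' yet inflect differently (tasutev, mimasa), so the last vowel is not what conditions the rule; the final letter is.
"ziter" ends in -r. The stems ending in -r (seluzkor → seluzkorus, saver → saverus) add -us.
So ziter → ziterus.

ziterus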